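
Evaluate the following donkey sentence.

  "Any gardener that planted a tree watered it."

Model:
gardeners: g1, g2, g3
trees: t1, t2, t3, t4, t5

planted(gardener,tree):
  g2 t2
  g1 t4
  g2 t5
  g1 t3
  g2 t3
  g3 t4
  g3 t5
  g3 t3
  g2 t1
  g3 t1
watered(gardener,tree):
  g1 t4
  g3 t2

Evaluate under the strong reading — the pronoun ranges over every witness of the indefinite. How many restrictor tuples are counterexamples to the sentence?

"it" takes "a tree" as antecedent — a donkey pronoun bound across the clause boundary.
Strong reading: for every (g,t) with planted(g,t), watered(g,t).
Restrictor pairs: (g1,t3) ✗  (g1,t4) ✓  (g2,t1) ✗  (g2,t2) ✗  (g2,t3) ✗  (g2,t5) ✗  (g3,t1) ✗  (g3,t3) ✗  (g3,t4) ✗  (g3,t5) ✗
Counterexamples (restrictor pairs failing the scope): 9.

9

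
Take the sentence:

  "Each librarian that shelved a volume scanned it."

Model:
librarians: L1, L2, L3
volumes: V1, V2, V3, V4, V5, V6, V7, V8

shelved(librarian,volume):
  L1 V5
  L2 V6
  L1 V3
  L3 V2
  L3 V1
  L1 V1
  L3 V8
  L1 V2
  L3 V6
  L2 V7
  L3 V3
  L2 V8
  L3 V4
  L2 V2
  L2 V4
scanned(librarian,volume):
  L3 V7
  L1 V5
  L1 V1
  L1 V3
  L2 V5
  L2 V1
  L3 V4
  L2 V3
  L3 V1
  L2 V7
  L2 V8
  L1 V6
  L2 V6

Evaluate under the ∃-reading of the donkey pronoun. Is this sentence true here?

"it" takes "a volume" as antecedent — a donkey pronoun bound across the clause boundary.
Weak reading: every librarian l with some shelved-volume has at least one shelved-volume v such that scanned(l,v).
Per librarian: L1:✓  L2:✓  L3:✓
Every librarian in the restrictor has a witness.

True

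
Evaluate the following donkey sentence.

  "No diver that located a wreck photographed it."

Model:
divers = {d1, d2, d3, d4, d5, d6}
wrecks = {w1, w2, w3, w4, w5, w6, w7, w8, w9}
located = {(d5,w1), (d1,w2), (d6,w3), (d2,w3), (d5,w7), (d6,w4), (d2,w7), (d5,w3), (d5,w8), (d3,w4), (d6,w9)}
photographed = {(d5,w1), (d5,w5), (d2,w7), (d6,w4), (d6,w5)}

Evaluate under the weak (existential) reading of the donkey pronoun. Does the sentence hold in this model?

False

"it" takes "a wreck" as antecedent — a donkey pronoun bound across the clause boundary.
Truth condition: for no (d,w) with located(d,w) does photographed(d,w) hold.
Restrictor pairs — does the scope hold? (d1,w2):fails  (d2,w3):fails  (d2,w7):holds  (d3,w4):fails  (d5,w1):holds  (d5,w3):fails  (d5,w7):fails  (d5,w8):fails  (d6,w3):fails  (d6,w4):holds  (d6,w9):fails
Scope holds for 3 pair(s), so the sentence is false.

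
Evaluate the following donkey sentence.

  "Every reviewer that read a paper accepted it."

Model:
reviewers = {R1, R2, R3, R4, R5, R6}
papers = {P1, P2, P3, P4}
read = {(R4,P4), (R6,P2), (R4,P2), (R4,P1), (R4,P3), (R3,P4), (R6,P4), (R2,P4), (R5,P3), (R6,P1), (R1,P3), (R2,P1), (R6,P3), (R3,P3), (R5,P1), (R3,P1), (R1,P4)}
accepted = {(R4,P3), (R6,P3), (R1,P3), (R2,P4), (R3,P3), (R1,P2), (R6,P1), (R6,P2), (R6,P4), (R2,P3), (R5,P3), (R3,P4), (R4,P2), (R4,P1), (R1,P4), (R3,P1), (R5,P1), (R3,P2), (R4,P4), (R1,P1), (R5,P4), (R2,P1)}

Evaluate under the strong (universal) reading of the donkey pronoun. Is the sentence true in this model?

True

"it" takes "a paper" as antecedent — a donkey pronoun bound across the clause boundary.
Strong reading: for every (r,p) with read(r,p), accepted(r,p).
Restrictor pairs: (R1,P3) ✓  (R1,P4) ✓  (R2,P1) ✓  (R2,P4) ✓  (R3,P1) ✓  (R3,P3) ✓  (R3,P4) ✓  (R4,P1) ✓  (R4,P2) ✓  (R4,P3) ✓  (R4,P4) ✓  (R5,P1) ✓  (R5,P3) ✓  (R6,P1) ✓  (R6,P2) ✓  (R6,P3) ✓  (R6,P4) ✓
Every restrictor pair satisfies the scope.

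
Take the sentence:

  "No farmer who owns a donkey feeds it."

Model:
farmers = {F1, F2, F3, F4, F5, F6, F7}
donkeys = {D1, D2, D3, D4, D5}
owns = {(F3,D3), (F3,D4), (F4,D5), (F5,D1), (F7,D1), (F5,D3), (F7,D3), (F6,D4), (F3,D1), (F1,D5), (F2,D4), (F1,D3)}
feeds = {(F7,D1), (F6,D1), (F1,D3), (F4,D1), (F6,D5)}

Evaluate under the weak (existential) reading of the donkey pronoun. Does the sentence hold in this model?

False

"it" takes "a donkey" as antecedent — a donkey pronoun bound across the clause boundary.
Truth condition: for no (f,d) with owns(f,d) does feeds(f,d) hold.
Restrictor pairs — does the scope hold? (F1,D3):holds  (F1,D5):fails  (F2,D4):fails  (F3,D1):fails  (F3,D3):fails  (F3,D4):fails  (F4,D5):fails  (F5,D1):fails  (F5,D3):fails  (F6,D4):fails  (F7,D1):holds  (F7,D3):fails
Scope holds for 2 pair(s), so the sentence is false.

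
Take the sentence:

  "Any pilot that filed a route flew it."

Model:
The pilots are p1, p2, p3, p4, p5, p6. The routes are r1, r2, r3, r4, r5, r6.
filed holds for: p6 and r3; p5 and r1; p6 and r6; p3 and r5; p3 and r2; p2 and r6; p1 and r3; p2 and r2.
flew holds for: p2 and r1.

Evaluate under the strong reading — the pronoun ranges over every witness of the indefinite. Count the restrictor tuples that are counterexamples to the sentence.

"it" takes "a route" as antecedent — a donkey pronoun bound across the clause boundary.
Strong reading: for every (p,r) with filed(p,r), flew(p,r).
Restrictor pairs: (p1,r3) ✗  (p2,r2) ✗  (p2,r6) ✗  (p3,r2) ✗  (p3,r5) ✗  (p5,r1) ✗  (p6,r3) ✗  (p6,r6) ✗
Counterexamples (restrictor pairs failing the scope): 8.

8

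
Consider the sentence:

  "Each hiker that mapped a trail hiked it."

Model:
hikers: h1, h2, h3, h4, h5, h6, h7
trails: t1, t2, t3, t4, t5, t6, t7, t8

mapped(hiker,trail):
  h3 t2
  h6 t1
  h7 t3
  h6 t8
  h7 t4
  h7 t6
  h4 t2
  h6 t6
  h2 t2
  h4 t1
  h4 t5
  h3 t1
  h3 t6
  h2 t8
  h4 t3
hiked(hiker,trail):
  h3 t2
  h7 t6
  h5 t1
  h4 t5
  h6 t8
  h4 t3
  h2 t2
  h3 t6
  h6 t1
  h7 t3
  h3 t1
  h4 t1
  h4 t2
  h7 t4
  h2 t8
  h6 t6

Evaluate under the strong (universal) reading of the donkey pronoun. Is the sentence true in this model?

"it" takes "a trail" as antecedent — a donkey pronoun bound across the clause boundary.
Strong reading: for every (h,t) with mapped(h,t), hiked(h,t).
Restrictor pairs: (h2,t2) ✓  (h2,t8) ✓  (h3,t1) ✓  (h3,t2) ✓  (h3,t6) ✓  (h4,t1) ✓  (h4,t2) ✓  (h4,t3) ✓  (h4,t5) ✓  (h6,t1) ✓  (h6,t6) ✓  (h6,t8) ✓  (h7,t3) ✓  (h7,t4) ✓  (h7,t6) ✓
Every restrictor pair satisfies the scope.

True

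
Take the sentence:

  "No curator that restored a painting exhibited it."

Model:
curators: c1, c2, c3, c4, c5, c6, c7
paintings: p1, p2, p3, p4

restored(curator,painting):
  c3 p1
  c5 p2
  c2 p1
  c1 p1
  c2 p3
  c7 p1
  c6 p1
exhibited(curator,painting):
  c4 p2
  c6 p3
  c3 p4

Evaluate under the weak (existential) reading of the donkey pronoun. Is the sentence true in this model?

"it" takes "a painting" as antecedent — a donkey pronoun bound across the clause boundary.
Truth condition: for no (c,p) with restored(c,p) does exhibited(c,p) hold.
Restrictor pairs — does the scope hold? (c1,p1):fails  (c2,p1):fails  (c2,p3):fails  (c3,p1):fails  (c5,p2):fails  (c6,p1):fails  (c7,p1):fails
Scope holds for no restrictor pair, so the sentence is true.

True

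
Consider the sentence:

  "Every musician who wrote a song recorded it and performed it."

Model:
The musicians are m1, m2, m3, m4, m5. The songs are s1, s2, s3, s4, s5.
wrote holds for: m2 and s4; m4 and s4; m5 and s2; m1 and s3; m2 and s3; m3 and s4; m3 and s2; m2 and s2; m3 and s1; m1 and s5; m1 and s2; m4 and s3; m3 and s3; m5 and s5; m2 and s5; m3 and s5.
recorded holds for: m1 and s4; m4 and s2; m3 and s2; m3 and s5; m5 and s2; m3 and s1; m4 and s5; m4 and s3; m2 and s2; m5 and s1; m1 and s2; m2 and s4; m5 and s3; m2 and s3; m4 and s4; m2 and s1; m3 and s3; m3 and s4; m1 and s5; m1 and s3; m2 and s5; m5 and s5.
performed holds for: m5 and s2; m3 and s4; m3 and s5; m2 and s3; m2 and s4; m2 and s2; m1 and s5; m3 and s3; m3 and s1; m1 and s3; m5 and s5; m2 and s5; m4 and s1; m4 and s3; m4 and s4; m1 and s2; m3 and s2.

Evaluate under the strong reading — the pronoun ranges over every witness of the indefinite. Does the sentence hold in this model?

"it" takes "a song" as antecedent — a donkey pronoun bound across the clause boundary.
Strong reading: for every (m,s) with wrote(m,s), recorded(m,s) ∧ performed(m,s).
Restrictor pairs: (m1,s2) ✓  (m1,s3) ✓  (m1,s5) ✓  (m2,s2) ✓  (m2,s3) ✓  (m2,s4) ✓  (m2,s5) ✓  (m3,s1) ✓  (m3,s2) ✓  (m3,s3) ✓  (m3,s4) ✓  (m3,s5) ✓  (m4,s3) ✓  (m4,s4) ✓  (m5,s2) ✓  (m5,s5) ✓
Every restrictor pair satisfies the scope.

True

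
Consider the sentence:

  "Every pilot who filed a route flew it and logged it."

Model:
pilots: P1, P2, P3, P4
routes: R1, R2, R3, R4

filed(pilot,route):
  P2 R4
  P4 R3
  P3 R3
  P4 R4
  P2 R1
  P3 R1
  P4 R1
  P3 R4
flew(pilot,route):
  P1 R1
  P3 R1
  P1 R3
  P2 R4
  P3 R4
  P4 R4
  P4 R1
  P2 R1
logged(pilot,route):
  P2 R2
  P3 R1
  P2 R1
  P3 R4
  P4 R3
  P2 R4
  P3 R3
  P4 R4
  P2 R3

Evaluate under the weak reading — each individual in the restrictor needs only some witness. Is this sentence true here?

"it" takes "a route" as antecedent — a donkey pronoun bound across the clause boundary.
Weak reading: every pilot p with some filed-route has at least one filed-route r such that flew(p,r) ∧ logged(p,r).
Per pilot: P2:✓  P3:✓  P4:✓
Every pilot in the restrictor has a witness.

True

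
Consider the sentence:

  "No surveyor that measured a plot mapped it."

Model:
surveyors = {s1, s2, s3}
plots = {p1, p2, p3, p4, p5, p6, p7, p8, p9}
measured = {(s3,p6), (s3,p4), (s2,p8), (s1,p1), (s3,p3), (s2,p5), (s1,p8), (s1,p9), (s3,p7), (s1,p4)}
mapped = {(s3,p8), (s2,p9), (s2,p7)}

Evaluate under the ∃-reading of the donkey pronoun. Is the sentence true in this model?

"it" takes "a plot" as antecedent — a donkey pronoun bound across the clause boundary.
Truth condition: for no (s,p) with measured(s,p) does mapped(s,p) hold.
Restrictor pairs — does the scope hold? (s1,p1):fails  (s1,p4):fails  (s1,p8):fails  (s1,p9):fails  (s2,p5):fails  (s2,p8):fails  (s3,p3):fails  (s3,p4):fails  (s3,p6):fails  (s3,p7):fails
Scope holds for no restrictor pair, so the sentence is true.

True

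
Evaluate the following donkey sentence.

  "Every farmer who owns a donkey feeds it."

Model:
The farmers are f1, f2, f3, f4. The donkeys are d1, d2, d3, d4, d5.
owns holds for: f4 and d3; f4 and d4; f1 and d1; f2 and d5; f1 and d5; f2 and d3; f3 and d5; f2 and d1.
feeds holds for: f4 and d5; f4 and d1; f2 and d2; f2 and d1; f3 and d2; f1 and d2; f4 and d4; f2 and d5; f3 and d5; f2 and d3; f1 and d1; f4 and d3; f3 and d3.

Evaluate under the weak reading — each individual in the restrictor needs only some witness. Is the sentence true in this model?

"it" takes "a donkey" as antecedent — a donkey pronoun bound across the clause boundary.
Weak reading: every farmer f with some owns-donkey has at least one owns-donkey d such that feeds(f,d).
Per farmer: f1:✓  f2:✓  f3:✓  f4:✓
Every farmer in the restrictor has a witness.

True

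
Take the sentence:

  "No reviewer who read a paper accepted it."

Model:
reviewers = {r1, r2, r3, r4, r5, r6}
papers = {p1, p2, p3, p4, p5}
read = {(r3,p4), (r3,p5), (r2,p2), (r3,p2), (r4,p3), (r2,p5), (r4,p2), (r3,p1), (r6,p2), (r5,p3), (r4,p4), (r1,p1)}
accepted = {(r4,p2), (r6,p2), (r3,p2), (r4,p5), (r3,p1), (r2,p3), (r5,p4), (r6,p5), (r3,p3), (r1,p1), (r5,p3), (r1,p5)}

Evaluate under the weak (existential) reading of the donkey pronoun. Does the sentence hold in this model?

False

"it" takes "a paper" as antecedent — a donkey pronoun bound across the clause boundary.
Truth condition: for no (r,p) with read(r,p) does accepted(r,p) hold.
Restrictor pairs — does the scope hold? (r1,p1):holds  (r2,p2):fails  (r2,p5):fails  (r3,p1):holds  (r3,p2):holds  (r3,p4):fails  (r3,p5):fails  (r4,p2):holds  (r4,p3):fails  (r4,p4):fails  (r5,p3):holds  (r6,p2):holds
Scope holds for 6 pair(s), so the sentence is false.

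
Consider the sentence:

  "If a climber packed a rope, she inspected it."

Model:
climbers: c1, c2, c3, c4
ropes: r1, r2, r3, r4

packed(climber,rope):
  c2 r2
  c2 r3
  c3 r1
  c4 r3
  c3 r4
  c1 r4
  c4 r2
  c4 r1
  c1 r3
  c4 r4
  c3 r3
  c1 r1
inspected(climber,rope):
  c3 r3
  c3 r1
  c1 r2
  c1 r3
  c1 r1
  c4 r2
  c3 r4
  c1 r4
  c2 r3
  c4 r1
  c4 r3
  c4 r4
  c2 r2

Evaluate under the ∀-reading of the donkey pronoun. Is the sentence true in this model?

"it" takes "a rope" as antecedent — a donkey pronoun bound across the clause boundary.
Strong reading: for every (c,r) with packed(c,r), inspected(c,r).
Restrictor pairs: (c1,r1) ✓  (c1,r3) ✓  (c1,r4) ✓  (c2,r2) ✓  (c2,r3) ✓  (c3,r1) ✓  (c3,r3) ✓  (c3,r4) ✓  (c4,r1) ✓  (c4,r2) ✓  (c4,r3) ✓  (c4,r4) ✓
Every restrictor pair satisfies the scope.

True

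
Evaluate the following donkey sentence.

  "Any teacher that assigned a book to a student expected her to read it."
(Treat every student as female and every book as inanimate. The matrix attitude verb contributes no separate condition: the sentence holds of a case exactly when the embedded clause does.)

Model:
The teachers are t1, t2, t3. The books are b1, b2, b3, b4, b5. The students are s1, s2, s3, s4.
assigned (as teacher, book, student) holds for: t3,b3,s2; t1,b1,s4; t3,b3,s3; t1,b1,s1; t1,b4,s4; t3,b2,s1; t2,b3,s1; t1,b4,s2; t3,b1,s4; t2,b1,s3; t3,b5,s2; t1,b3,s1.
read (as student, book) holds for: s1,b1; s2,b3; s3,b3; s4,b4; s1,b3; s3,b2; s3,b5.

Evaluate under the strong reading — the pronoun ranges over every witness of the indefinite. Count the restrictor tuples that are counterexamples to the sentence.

"her" takes "a student" as antecedent and "it" takes "a book"; both are donkey pronouns co-varying with the restrictor.
Strong reading: for every (t,b,s) with assigned(t,b,s), read(s,b).
Restrictor triples: (t1,b1,s1)→read(s1,b1) ✓  (t1,b1,s4)→read(s4,b1) ✗  (t1,b3,s1)→read(s1,b3) ✓  (t1,b4,s2)→read(s2,b4) ✗  (t1,b4,s4)→read(s4,b4) ✓  (t2,b1,s3)→read(s3,b1) ✗  (t2,b3,s1)→read(s1,b3) ✓  (t3,b1,s4)→read(s4,b1) ✗  (t3,b2,s1)→read(s1,b2) ✗  (t3,b3,s2)→read(s2,b3) ✓  (t3,b3,s3)→read(s3,b3) ✓  (t3,b5,s2)→read(s2,b5) ✗
Counterexamples (restrictor triples failing the scope): 6.

6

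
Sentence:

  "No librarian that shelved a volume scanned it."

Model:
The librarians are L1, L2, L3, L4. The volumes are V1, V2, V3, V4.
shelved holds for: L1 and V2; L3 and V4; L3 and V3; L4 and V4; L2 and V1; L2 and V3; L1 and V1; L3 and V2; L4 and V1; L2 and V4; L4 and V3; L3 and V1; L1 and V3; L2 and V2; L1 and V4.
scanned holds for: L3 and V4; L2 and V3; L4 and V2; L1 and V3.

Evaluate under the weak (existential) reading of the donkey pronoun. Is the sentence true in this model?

False

"it" takes "a volume" as antecedent — a donkey pronoun bound across the clause boundary.
Truth condition: for no (l,v) with shelved(l,v) does scanned(l,v) hold.
Restrictor pairs — does the scope hold? (L1,V1):fails  (L1,V2):fails  (L1,V3):holds  (L1,V4):fails  (L2,V1):fails  (L2,V2):fails  (L2,V3):holds  (L2,V4):fails  (L3,V1):fails  (L3,V2):fails  (L3,V3):fails  (L3,V4):holds  (L4,V1):fails  (L4,V3):fails  (L4,V4):fails
Scope holds for 3 pair(s), so the sentence is false.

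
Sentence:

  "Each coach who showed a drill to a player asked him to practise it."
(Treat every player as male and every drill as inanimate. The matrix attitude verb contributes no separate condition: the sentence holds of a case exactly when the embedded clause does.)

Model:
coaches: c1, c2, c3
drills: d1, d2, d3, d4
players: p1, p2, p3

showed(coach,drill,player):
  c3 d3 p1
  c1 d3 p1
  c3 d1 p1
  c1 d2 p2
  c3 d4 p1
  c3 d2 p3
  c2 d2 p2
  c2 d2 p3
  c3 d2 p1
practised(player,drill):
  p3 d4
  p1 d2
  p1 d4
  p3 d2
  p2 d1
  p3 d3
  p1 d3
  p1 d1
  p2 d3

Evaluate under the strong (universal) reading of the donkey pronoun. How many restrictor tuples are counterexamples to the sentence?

2

"him" takes "a player" as antecedent and "it" takes "a drill"; both are donkey pronouns co-varying with the restrictor.
Strong reading: for every (c,d,p) with showed(c,d,p), practised(p,d).
Restrictor triples: (c1,d2,p2)→practised(p2,d2) ✗  (c1,d3,p1)→practised(p1,d3) ✓  (c2,d2,p2)→practised(p2,d2) ✗  (c2,d2,p3)→practised(p3,d2) ✓  (c3,d1,p1)→practised(p1,d1) ✓  (c3,d2,p1)→practised(p1,d2) ✓  (c3,d2,p3)→practised(p3,d2) ✓  (c3,d3,p1)→practised(p1,d3) ✓  (c3,d4,p1)→practised(p1,d4) ✓
Counterexamples (restrictor triples failing the scope): 2.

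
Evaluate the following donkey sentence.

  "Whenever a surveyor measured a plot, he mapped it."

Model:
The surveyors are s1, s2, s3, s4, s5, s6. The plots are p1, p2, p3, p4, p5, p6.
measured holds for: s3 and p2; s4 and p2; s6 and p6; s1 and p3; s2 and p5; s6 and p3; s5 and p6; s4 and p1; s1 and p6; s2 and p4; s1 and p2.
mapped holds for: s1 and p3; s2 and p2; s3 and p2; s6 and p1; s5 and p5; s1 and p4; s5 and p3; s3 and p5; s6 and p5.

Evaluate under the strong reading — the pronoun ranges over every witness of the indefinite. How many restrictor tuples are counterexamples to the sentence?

"it" takes "a plot" as antecedent — a donkey pronoun bound across the clause boundary.
Strong reading: for every (s,p) with measured(s,p), mapped(s,p).
Restrictor pairs: (s1,p2) ✗  (s1,p3) ✓  (s1,p6) ✗  (s2,p4) ✗  (s2,p5) ✗  (s3,p2) ✓  (s4,p1) ✗  (s4,p2) ✗  (s5,p6) ✗  (s6,p3) ✗  (s6,p6) ✗
Counterexamples (restrictor pairs failing the scope): 9.

9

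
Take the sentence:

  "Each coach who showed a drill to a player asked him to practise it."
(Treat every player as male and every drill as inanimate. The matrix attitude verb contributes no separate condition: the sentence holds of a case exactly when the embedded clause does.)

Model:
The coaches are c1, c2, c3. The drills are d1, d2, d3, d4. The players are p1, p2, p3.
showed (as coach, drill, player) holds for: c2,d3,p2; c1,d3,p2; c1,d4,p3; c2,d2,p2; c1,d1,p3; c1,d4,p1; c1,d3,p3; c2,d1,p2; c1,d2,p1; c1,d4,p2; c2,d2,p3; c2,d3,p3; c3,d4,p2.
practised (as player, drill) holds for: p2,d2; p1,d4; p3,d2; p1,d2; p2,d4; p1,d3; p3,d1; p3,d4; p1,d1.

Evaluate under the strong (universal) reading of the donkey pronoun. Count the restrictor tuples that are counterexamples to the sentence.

"him" takes "a player" as antecedent and "it" takes "a drill"; both are donkey pronouns co-varying with the restrictor.
Strong reading: for every (c,d,p) with showed(c,d,p), practised(p,d).
Restrictor triples: (c1,d1,p3)→practised(p3,d1) ✓  (c1,d2,p1)→practised(p1,d2) ✓  (c1,d3,p2)→practised(p2,d3) ✗  (c1,d3,p3)→practised(p3,d3) ✗  (c1,d4,p1)→practised(p1,d4) ✓  (c1,d4,p2)→practised(p2,d4) ✓  (c1,d4,p3)→practised(p3,d4) ✓  (c2,d1,p2)→practised(p2,d1) ✗  (c2,d2,p2)→practised(p2,d2) ✓  (c2,d2,p3)→practised(p3,d2) ✓  (c2,d3,p2)→practised(p2,d3) ✗  (c2,d3,p3)→practised(p3,d3) ✗  (c3,d4,p2)→practised(p2,d4) ✓
Counterexamples (restrictor triples failing the scope): 5.

5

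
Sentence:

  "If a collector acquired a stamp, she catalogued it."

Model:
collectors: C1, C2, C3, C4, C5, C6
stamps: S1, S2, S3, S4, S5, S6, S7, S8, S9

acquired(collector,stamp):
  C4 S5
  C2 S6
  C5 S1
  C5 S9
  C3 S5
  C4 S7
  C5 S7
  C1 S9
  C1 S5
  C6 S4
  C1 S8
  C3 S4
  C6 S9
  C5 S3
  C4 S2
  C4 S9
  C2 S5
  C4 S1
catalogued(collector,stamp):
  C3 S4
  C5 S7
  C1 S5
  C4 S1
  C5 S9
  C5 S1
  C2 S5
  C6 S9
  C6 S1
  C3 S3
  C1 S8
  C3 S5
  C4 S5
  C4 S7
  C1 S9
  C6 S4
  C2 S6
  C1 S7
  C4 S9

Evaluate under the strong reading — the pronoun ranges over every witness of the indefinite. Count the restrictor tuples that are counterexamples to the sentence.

2

"it" takes "a stamp" as antecedent — a donkey pronoun bound across the clause boundary.
Strong reading: for every (c,s) with acquired(c,s), catalogued(c,s).
Restrictor pairs: (C1,S5) ✓  (C1,S8) ✓  (C1,S9) ✓  (C2,S5) ✓  (C2,S6) ✓  (C3,S4) ✓  (C3,S5) ✓  (C4,S1) ✓  (C4,S2) ✗  (C4,S5) ✓  (C4,S7) ✓  (C4,S9) ✓  (C5,S1) ✓  (C5,S3) ✗  (C5,S7) ✓  (C5,S9) ✓  (C6,S4) ✓  (C6,S9) ✓
Counterexamples (restrictor pairs failing the scope): 2.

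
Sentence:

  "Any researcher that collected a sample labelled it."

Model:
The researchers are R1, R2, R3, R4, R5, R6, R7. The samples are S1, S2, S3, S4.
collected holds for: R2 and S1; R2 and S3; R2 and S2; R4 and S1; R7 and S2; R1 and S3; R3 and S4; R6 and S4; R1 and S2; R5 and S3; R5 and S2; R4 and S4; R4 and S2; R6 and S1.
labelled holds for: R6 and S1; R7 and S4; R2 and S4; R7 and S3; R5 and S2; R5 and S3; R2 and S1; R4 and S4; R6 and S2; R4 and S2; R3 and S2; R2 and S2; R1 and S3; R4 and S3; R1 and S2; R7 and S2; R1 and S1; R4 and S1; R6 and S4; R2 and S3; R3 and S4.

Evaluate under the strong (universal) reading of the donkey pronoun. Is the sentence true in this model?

True

"it" takes "a sample" as antecedent — a donkey pronoun bound across the clause boundary.
Strong reading: for every (r,s) with collected(r,s), labelled(r,s).
Restrictor pairs: (R1,S2) ✓  (R1,S3) ✓  (R2,S1) ✓  (R2,S2) ✓  (R2,S3) ✓  (R3,S4) ✓  (R4,S1) ✓  (R4,S2) ✓  (R4,S4) ✓  (R5,S2) ✓  (R5,S3) ✓  (R6,S1) ✓  (R6,S4) ✓  (R7,S2) ✓
Every restrictor pair satisfies the scope.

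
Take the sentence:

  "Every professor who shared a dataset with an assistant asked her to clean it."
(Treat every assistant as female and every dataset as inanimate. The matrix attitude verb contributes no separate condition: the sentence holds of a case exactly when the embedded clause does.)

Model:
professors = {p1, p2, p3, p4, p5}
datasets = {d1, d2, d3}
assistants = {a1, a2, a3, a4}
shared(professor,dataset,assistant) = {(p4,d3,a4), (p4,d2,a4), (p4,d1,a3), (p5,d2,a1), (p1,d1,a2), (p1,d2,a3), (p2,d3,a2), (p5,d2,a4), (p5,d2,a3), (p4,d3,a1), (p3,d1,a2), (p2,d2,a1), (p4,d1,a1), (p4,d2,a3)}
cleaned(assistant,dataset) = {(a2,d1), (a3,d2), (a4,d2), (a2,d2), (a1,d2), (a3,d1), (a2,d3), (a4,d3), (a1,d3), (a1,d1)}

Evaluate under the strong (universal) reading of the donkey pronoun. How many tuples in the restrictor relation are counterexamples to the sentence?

0

"her" takes "an assistant" as antecedent and "it" takes "a dataset"; both are donkey pronouns co-varying with the restrictor.
Strong reading: for every (p,d,a) with shared(p,d,a), cleaned(a,d).
Restrictor triples: (p1,d1,a2)→cleaned(a2,d1) ✓  (p1,d2,a3)→cleaned(a3,d2) ✓  (p2,d2,a1)→cleaned(a1,d2) ✓  (p2,d3,a2)→cleaned(a2,d3) ✓  (p3,d1,a2)→cleaned(a2,d1) ✓  (p4,d1,a1)→cleaned(a1,d1) ✓  (p4,d1,a3)→cleaned(a3,d1) ✓  (p4,d2,a3)→cleaned(a3,d2) ✓  (p4,d2,a4)→cleaned(a4,d2) ✓  (p4,d3,a1)→cleaned(a1,d3) ✓  (p4,d3,a4)→cleaned(a4,d3) ✓  (p5,d2,a1)→cleaned(a1,d2) ✓  (p5,d2,a3)→cleaned(a3,d2) ✓  (p5,d2,a4)→cleaned(a4,d2) ✓
Counterexamples (restrictor triples failing the scope): 0.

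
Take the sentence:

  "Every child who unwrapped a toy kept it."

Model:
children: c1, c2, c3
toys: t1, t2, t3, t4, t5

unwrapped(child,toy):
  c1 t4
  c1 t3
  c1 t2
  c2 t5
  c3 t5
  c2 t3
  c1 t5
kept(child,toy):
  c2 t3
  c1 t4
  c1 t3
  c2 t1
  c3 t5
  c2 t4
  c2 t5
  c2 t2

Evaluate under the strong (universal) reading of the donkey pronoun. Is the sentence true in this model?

"it" takes "a toy" as antecedent — a donkey pronoun bound across the clause boundary.
Strong reading: for every (c,t) with unwrapped(c,t), kept(c,t).
Restrictor pairs: (c1,t2) ✗  (c1,t3) ✓  (c1,t4) ✓  (c1,t5) ✗  (c2,t3) ✓  (c2,t5) ✓  (c3,t5) ✓
Counterexample: (c1,t2) is in unwrapped but fails the scope.

False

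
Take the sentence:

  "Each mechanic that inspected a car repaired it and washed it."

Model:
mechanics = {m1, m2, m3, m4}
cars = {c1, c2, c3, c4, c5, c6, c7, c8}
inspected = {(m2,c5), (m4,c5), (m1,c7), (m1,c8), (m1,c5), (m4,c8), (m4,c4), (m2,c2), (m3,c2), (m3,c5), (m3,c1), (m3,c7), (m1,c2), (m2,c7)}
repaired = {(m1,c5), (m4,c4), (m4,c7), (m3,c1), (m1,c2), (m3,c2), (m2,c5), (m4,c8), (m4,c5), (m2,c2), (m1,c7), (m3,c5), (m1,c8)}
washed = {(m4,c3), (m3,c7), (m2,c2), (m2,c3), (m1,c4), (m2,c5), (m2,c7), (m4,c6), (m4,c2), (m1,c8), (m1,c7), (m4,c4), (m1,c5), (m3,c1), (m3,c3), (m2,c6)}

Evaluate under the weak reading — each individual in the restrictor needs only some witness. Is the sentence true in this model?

"it" takes "a car" as antecedent — a donkey pronoun bound across the clause boundary.
Weak reading: every mechanic m with some inspected-car has at least one inspected-car c such that repaired(m,c) ∧ washed(m,c).
Per mechanic: m1:✓  m2:✓  m3:✓  m4:✓
Every mechanic in the restrictor has a witness.

True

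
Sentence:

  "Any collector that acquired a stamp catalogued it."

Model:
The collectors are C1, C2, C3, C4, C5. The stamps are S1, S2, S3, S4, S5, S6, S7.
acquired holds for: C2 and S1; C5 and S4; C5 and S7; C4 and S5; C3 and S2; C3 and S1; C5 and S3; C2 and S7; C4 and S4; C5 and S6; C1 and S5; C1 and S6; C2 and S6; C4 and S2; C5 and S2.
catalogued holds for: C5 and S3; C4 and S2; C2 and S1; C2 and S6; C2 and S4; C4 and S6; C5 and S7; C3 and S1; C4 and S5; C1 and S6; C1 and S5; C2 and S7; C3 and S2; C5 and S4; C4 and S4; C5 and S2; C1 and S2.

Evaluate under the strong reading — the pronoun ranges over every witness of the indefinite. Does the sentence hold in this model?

"it" takes "a stamp" as antecedent — a donkey pronoun bound across the clause boundary.
Strong reading: for every (c,s) with acquired(c,s), catalogued(c,s).
Restrictor pairs: (C1,S5) ✓  (C1,S6) ✓  (C2,S1) ✓  (C2,S6) ✓  (C2,S7) ✓  (C3,S1) ✓  (C3,S2) ✓  (C4,S2) ✓  (C4,S4) ✓  (C4,S5) ✓  (C5,S2) ✓  (C5,S3) ✓  (C5,S4) ✓  (C5,S6) ✗  (C5,S7) ✓
Counterexample: (C5,S6) is in acquired but fails the scope.

False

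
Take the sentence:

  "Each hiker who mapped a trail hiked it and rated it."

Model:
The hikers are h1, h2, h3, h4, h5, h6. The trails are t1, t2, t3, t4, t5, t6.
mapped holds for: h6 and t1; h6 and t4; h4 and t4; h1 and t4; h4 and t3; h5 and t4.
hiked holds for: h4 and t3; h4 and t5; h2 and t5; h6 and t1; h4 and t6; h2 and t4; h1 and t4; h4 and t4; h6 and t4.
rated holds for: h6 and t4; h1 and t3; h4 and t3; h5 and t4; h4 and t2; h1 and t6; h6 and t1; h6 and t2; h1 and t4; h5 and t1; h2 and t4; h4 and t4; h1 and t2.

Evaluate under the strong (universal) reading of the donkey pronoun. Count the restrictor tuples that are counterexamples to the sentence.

"it" takes "a trail" as antecedent — a donkey pronoun bound across the clause boundary.
Strong reading: for every (h,t) with mapped(h,t), hiked(h,t) ∧ rated(h,t).
Restrictor pairs: (h1,t4) ✓  (h4,t3) ✓  (h4,t4) ✓  (h5,t4) ✗  (h6,t1) ✓  (h6,t4) ✓
Counterexamples (restrictor pairs failing the scope): 1.

1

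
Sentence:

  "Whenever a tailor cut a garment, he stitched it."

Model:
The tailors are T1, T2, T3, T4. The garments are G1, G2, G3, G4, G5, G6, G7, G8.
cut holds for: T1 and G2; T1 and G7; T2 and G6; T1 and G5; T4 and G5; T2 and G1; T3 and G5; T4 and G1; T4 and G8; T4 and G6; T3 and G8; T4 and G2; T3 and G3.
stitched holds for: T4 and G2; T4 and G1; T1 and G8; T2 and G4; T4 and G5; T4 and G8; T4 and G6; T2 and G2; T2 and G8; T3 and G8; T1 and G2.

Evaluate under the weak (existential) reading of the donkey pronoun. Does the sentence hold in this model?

"it" takes "a garment" as antecedent — a donkey pronoun bound across the clause boundary.
Weak reading: every tailor t with some cut-garment has at least one cut-garment g such that stitched(t,g).
Per tailor: T1:✓  T2:✗  T3:✓  T4:✓
T2 has no witness among its cut-garments.

False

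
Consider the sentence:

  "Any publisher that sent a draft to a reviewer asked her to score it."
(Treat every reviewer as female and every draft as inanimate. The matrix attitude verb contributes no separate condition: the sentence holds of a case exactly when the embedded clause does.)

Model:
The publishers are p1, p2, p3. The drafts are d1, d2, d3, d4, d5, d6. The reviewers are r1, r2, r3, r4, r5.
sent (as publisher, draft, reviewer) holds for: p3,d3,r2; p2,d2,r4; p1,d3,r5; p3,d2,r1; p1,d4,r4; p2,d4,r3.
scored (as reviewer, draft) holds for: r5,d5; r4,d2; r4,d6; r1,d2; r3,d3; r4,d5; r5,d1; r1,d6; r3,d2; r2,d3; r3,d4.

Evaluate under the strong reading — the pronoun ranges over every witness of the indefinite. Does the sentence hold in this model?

"her" takes "a reviewer" as antecedent and "it" takes "a draft"; both are donkey pronouns co-varying with the restrictor.
Strong reading: for every (p,d,r) with sent(p,d,r), scored(r,d).
Restrictor triples: (p1,d3,r5)→scored(r5,d3) ✗  (p1,d4,r4)→scored(r4,d4) ✗  (p2,d2,r4)→scored(r4,d2) ✓  (p2,d4,r3)→scored(r3,d4) ✓  (p3,d2,r1)→scored(r1,d2) ✓  (p3,d3,r2)→scored(r2,d3) ✓
Counterexample: (p1,d3,r5) — scored(r5,d3) does not hold.

False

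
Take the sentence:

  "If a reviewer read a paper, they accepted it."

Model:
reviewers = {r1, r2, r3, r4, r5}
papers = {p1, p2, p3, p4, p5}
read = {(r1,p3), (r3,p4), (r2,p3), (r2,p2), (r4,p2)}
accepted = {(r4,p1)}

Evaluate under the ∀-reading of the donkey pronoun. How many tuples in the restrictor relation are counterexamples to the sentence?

5

"it" takes "a paper" as antecedent — a donkey pronoun bound across the clause boundary.
Strong reading: for every (r,p) with read(r,p), accepted(r,p).
Restrictor pairs: (r1,p3) ✗  (r2,p2) ✗  (r2,p3) ✗  (r3,p4) ✗  (r4,p2) ✗
Counterexamples (restrictor pairs failing the scope): 5.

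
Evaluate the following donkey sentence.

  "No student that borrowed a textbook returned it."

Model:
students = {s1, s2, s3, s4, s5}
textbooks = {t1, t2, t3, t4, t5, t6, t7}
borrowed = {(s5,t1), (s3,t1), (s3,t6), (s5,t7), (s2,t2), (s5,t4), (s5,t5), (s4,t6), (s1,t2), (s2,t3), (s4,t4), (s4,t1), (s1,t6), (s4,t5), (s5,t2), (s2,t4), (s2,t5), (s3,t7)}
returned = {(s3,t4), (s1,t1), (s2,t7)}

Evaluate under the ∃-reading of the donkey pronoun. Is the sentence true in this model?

"it" takes "a textbook" as antecedent — a donkey pronoun bound across the clause boundary.
Truth condition: for no (s,t) with borrowed(s,t) does returned(s,t) hold.
Restrictor pairs — does the scope hold? (s1,t2):fails  (s1,t6):fails  (s2,t2):fails  (s2,t3):fails  (s2,t4):fails  (s2,t5):fails  (s3,t1):fails  (s3,t6):fails  (s3,t7):fails  (s4,t1):fails  (s4,t4):fails  (s4,t5):fails  (s4,t6):fails  (s5,t1):fails  (s5,t2):fails  (s5,t4):fails  (s5,t5):fails  (s5,t7):fails
Scope holds for no restrictor pair, so the sentence is true.

True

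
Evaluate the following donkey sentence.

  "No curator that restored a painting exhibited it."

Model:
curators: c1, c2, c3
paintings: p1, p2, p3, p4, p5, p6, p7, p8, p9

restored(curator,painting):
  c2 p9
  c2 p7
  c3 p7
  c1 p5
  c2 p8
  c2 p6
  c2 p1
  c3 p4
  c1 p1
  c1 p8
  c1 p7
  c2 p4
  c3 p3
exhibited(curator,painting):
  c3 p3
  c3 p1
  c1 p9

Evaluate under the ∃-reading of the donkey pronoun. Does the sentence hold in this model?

"it" takes "a painting" as antecedent — a donkey pronoun bound across the clause boundary.
Truth condition: for no (c,p) with restored(c,p) does exhibited(c,p) hold.
Restrictor pairs — does the scope hold? (c1,p1):fails  (c1,p5):fails  (c1,p7):fails  (c1,p8):fails  (c2,p1):fails  (c2,p4):fails  (c2,p6):fails  (c2,p7):fails  (c2,p8):fails  (c2,p9):fails  (c3,p3):holds  (c3,p4):fails  (c3,p7):fails
Scope holds for 1 pair(s), so the sentence is false.

False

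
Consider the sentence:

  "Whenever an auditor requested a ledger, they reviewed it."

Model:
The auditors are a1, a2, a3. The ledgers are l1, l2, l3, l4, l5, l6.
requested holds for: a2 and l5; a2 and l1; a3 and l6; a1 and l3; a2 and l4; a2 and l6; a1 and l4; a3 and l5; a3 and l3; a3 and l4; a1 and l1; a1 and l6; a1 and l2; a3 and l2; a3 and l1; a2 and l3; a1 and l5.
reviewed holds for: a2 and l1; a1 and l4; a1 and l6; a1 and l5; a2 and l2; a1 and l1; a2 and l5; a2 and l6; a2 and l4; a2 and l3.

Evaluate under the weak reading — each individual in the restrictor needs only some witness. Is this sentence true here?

"it" takes "a ledger" as antecedent — a donkey pronoun bound across the clause boundary.
Weak reading: every auditor a with some requested-ledger has at least one requested-ledger l such that reviewed(a,l).
Per auditor: a1:✓  a2:✓  a3:✗
a3 has no witness among its requested-ledgers.

False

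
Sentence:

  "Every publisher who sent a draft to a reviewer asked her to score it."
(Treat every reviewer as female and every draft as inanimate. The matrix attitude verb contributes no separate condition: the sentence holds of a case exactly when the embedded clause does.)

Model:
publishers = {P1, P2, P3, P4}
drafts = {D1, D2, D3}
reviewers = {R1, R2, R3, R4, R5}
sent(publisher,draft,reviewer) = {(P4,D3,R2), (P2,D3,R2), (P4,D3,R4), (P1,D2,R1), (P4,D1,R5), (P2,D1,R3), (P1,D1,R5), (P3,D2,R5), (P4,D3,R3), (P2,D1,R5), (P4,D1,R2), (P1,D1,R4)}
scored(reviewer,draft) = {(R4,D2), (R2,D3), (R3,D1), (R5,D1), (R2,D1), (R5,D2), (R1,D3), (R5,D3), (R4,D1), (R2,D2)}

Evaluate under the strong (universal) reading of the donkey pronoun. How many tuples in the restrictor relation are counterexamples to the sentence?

3

"her" takes "a reviewer" as antecedent and "it" takes "a draft"; both are donkey pronouns co-varying with the restrictor.
Strong reading: for every (p,d,r) with sent(p,d,r), scored(r,d).
Restrictor triples: (P1,D1,R4)→scored(R4,D1) ✓  (P1,D1,R5)→scored(R5,D1) ✓  (P1,D2,R1)→scored(R1,D2) ✗  (P2,D1,R3)→scored(R3,D1) ✓  (P2,D1,R5)→scored(R5,D1) ✓  (P2,D3,R2)→scored(R2,D3) ✓  (P3,D2,R5)→scored(R5,D2) ✓  (P4,D1,R2)→scored(R2,D1) ✓  (P4,D1,R5)→scored(R5,D1) ✓  (P4,D3,R2)→scored(R2,D3) ✓  (P4,D3,R3)→scored(R3,D3) ✗  (P4,D3,R4)→scored(R4,D3) ✗
Counterexamples (restrictor triples failing the scope): 3.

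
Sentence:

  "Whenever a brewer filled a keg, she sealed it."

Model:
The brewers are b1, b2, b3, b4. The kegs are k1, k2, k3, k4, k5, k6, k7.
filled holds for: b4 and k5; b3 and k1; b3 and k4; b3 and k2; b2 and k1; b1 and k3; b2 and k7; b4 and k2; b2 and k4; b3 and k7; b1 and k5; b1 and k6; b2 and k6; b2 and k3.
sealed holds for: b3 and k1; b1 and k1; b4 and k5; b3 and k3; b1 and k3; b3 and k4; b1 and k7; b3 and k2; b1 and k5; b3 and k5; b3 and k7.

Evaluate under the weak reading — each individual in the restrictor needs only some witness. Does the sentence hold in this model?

False

"it" takes "a keg" as antecedent — a donkey pronoun bound across the clause boundary.
Weak reading: every brewer b with some filled-keg has at least one filled-keg k such that sealed(b,k).
Per brewer: b1:✓  b2:✗  b3:✓  b4:✓
b2 has no witness among its filled-kegs.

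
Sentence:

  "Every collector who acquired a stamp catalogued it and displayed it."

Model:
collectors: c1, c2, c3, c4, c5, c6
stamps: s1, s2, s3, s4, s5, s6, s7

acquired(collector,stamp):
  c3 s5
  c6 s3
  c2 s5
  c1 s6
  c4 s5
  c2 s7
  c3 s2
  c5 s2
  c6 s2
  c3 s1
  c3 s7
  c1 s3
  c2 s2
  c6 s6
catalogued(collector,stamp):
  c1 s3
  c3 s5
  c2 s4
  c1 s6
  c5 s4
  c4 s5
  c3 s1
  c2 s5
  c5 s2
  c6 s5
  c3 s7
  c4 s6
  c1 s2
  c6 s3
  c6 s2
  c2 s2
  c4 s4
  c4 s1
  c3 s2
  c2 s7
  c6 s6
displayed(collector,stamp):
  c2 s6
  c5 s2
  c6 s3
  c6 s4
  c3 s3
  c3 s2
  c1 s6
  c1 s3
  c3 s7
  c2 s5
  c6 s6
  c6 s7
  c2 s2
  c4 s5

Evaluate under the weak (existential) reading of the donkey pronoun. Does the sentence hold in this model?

True

"it" takes "a stamp" as antecedent — a donkey pronoun bound across the clause boundary.
Weak reading: every collector c with some acquired-stamp has at least one acquired-stamp s such that catalogued(c,s) ∧ displayed(c,s).
Per collector: c1:✓  c2:✓  c3:✓  c4:✓  c5:✓  c6:✓
Every collector in the restrictor has a witness.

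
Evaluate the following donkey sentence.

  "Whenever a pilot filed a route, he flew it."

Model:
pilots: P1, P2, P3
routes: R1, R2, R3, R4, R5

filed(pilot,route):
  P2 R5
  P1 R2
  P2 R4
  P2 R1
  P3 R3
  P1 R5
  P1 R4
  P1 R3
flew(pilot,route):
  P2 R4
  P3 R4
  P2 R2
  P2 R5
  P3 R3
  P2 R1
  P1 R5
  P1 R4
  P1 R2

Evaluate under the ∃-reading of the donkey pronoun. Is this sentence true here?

"it" takes "a route" as antecedent — a donkey pronoun bound across the clause boundary.
Weak reading: every pilot p with some filed-route has at least one filed-route r such that flew(p,r).
Per pilot: P1:✓  P2:✓  P3:✓
Every pilot in the restrictor has a witness.

True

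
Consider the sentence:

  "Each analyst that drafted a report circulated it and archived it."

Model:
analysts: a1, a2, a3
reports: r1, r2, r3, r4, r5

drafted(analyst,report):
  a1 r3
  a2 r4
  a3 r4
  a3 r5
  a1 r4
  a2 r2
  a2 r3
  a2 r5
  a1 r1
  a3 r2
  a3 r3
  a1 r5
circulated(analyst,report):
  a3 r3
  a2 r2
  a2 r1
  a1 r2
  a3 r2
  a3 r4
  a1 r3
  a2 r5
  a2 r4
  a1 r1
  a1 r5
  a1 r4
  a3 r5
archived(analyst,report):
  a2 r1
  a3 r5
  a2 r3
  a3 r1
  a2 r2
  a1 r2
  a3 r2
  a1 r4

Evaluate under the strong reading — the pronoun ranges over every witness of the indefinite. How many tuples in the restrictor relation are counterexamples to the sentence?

"it" takes "a report" as antecedent — a donkey pronoun bound across the clause boundary.
Strong reading: for every (a,r) with drafted(a,r), circulated(a,r) ∧ archived(a,r).
Restrictor pairs: (a1,r1) ✗  (a1,r3) ✗  (a1,r4) ✓  (a1,r5) ✗  (a2,r2) ✓  (a2,r3) ✗  (a2,r4) ✗  (a2,r5) ✗  (a3,r2) ✓  (a3,r3) ✗  (a3,r4) ✗  (a3,r5) ✓
Counterexamples (restrictor pairs failing the scope): 8.

8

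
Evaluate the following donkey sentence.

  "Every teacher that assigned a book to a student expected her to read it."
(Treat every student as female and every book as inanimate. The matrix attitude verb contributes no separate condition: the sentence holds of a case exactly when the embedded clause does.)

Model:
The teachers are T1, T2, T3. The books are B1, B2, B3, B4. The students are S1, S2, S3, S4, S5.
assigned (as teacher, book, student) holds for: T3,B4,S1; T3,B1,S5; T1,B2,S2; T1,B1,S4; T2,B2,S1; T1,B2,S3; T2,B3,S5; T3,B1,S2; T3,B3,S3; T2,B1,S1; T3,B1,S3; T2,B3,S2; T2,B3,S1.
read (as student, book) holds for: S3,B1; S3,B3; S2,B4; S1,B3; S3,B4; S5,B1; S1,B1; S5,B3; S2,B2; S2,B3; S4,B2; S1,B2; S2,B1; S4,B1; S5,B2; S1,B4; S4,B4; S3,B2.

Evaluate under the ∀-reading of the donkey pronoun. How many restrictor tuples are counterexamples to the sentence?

0

"her" takes "a student" as antecedent and "it" takes "a book"; both are donkey pronouns co-varying with the restrictor.
Strong reading: for every (t,b,s) with assigned(t,b,s), read(s,b).
Restrictor triples: (T1,B1,S4)→read(S4,B1) ✓  (T1,B2,S2)→read(S2,B2) ✓  (T1,B2,S3)→read(S3,B2) ✓  (T2,B1,S1)→read(S1,B1) ✓  (T2,B2,S1)→read(S1,B2) ✓  (T2,B3,S1)→read(S1,B3) ✓  (T2,B3,S2)→read(S2,B3) ✓  (T2,B3,S5)→read(S5,B3) ✓  (T3,B1,S2)→read(S2,B1) ✓  (T3,B1,S3)→read(S3,B1) ✓  (T3,B1,S5)→read(S5,B1) ✓  (T3,B3,S3)→read(S3,B3) ✓  (T3,B4,S1)→read(S1,B4) ✓
Counterexamples (restrictor triples failing the scope): 0.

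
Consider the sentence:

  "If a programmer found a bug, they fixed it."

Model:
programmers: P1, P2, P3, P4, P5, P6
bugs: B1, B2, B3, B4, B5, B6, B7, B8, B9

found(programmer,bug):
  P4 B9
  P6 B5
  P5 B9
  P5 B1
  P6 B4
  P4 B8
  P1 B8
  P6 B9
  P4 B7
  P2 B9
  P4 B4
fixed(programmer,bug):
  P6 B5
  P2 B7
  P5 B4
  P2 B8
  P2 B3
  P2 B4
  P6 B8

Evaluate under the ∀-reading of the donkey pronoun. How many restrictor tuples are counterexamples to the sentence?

10

"it" takes "a bug" as antecedent — a donkey pronoun bound across the clause boundary.
Strong reading: for every (p,b) with found(p,b), fixed(p,b).
Restrictor pairs: (P1,B8) ✗  (P2,B9) ✗  (P4,B4) ✗  (P4,B7) ✗  (P4,B8) ✗  (P4,B9) ✗  (P5,B1) ✗  (P5,B9) ✗  (P6,B4) ✗  (P6,B5) ✓  (P6,B9) ✗
Counterexamples (restrictor pairs failing the scope): 10.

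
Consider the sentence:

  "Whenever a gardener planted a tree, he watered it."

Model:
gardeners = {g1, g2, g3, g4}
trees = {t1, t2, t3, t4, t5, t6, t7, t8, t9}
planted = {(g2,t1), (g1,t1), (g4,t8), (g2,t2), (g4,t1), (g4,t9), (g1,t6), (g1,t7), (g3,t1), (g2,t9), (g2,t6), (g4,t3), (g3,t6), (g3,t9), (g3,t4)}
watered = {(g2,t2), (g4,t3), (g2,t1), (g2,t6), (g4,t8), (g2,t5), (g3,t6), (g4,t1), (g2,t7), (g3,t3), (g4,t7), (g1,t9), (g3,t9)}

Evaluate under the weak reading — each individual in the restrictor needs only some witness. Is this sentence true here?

"it" takes "a tree" as antecedent — a donkey pronoun bound across the clause boundary.
Weak reading: every gardener g with some planted-tree has at least one planted-tree t such that watered(g,t).
Per gardener: g1:✗  g2:✓  g3:✓  g4:✓
g1 has no witness among its planted-trees.

False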